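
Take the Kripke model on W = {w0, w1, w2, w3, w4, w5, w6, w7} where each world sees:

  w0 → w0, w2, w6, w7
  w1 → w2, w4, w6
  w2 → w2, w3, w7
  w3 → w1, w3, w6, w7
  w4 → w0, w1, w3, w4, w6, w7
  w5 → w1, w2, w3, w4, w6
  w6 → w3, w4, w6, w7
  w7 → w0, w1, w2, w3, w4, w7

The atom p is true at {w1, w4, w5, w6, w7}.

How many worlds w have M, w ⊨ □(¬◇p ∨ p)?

w0: successors {w0, w2, w6, w7}; ¬◇p ∨ p there: w0:F, w2:F, w6:T, w7:T. ✗
w1: successors {w2, w4, w6}; ¬◇p ∨ p there: w2:F, w4:T, w6:T. ✗
w2: successors {w2, w3, w7}; ¬◇p ∨ p there: w2:F, w3:F, w7:T. ✗
w3: successors {w1, w3, w6, w7}; ¬◇p ∨ p there: w1:T, w3:F, w6:T, w7:T. ✗
w4: successors {w0, w1, w3, w4, w6, w7}; ¬◇p ∨ p there: w0:F, w1:T, w3:F, w4:T, w6:T, w7:T. ✗
w5: successors {w1, w2, w3, w4, w6}; ¬◇p ∨ p there: w1:T, w2:F, w3:F, w4:T, w6:T. ✗
w6: successors {w3, w4, w6, w7}; ¬◇p ∨ p there: w3:F, w4:T, w6:T, w7:T. ✗
w7: successors {w0, w1, w2, w3, w4, w7}; ¬◇p ∨ p there: w0:F, w1:T, w2:F, w3:F, w4:T, w7:T. ✗
Satisfying worlds: ∅.

0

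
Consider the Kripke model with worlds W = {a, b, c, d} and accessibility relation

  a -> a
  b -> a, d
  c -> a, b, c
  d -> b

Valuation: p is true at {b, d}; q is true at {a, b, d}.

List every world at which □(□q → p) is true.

{d}

a: successors {a}; □q → p there: a:F. ✗
b: successors {a, d}; □q → p there: a:F, d:T. ✗
c: successors {a, b, c}; □q → p there: a:F, b:T, c:T. ✗
d: successors {b}; □q → p there: b:T. ✓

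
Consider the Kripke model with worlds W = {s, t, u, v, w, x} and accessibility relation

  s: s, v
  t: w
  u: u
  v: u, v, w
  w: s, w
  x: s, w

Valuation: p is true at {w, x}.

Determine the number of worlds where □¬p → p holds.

4

s: □¬p is T, p is F. ✗
t: □¬p is F, p is F. ✓
u: □¬p is T, p is F. ✗
v: □¬p is F, p is F. ✓
w: □¬p is F, p is T. ✓
x: □¬p is F, p is T. ✓
Satisfying worlds: {t, v, w, x}.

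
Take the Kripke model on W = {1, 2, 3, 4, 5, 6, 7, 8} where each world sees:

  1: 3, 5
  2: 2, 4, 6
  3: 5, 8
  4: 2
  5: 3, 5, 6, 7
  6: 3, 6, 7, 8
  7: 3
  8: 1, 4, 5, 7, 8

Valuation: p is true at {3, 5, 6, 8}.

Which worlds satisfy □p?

{1, 3, 7}

1: successors {3, 5}; p there: 3:T, 5:T. ✓
2: successors {2, 4, 6}; p there: 2:F, 4:F, 6:T. ✗
3: successors {5, 8}; p there: 5:T, 8:T. ✓
4: successors {2}; p there: 2:F. ✗
5: successors {3, 5, 6, 7}; p there: 3:T, 5:T, 6:T, 7:F. ✗
6: successors {3, 6, 7, 8}; p there: 3:T, 6:T, 7:F, 8:T. ✗
7: successors {3}; p there: 3:T. ✓
8: successors {1, 4, 5, 7, 8}; p there: 1:F, 4:F, 5:T, 7:F, 8:T. ✗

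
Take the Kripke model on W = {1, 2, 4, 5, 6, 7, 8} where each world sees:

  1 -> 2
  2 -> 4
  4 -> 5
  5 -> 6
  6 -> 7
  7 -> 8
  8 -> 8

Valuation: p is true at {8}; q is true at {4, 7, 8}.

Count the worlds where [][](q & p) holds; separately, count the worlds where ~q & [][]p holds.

3 and 1

For [][](q & p):
1: successors {2}; [](q & p) there: 2:F. ✗
2: successors {4}; [](q & p) there: 4:F. ✗
4: successors {5}; [](q & p) there: 5:F. ✗
5: successors {6}; [](q & p) there: 6:F. ✗
6: successors {7}; [](q & p) there: 7:T. ✓
7: successors {8}; [](q & p) there: 8:T. ✓
8: successors {8}; [](q & p) there: 8:T. ✓
— 3 worlds.
For ~q & [][]p:
1: ~q is T, [][]p is F. ✗
2: ~q is T, [][]p is F. ✗
4: ~q is F, [][]p is F. ✗
5: ~q is T, [][]p is F. ✗
6: ~q is T, [][]p is T. ✓
7: ~q is F, [][]p is T. ✗
8: ~q is F, [][]p is T. ✗
— 1 world.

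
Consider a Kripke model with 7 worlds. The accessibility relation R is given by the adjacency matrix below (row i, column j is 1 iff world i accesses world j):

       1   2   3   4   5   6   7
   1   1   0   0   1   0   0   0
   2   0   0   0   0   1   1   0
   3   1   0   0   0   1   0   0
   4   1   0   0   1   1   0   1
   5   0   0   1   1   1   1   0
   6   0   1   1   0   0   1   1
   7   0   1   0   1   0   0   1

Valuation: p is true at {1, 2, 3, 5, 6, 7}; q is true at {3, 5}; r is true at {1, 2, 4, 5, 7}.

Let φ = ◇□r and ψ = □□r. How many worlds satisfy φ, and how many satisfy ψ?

6 and 1

For ◇□r:
1: successors {1, 4}; □r there: 1:T, 4:T. ✓
2: successors {5, 6}; □r there: 5:F, 6:F. ✗
3: successors {1, 5}; □r there: 1:T, 5:F. ✓
4: successors {1, 4, 5, 7}; □r there: 1:T, 4:T, 5:F, 7:T. ✓
5: successors {3, 4, 5, 6}; □r there: 3:T, 4:T, 5:F, 6:F. ✓
6: successors {2, 3, 6, 7}; □r there: 2:F, 3:T, 6:F, 7:T. ✓
7: successors {2, 4, 7}; □r there: 2:F, 4:T, 7:T. ✓
— 6 worlds.
For □□r:
1: successors {1, 4}; □r there: 1:T, 4:T. ✓
2: successors {5, 6}; □r there: 5:F, 6:F. ✗
3: successors {1, 5}; □r there: 1:T, 5:F. ✗
4: successors {1, 4, 5, 7}; □r there: 1:T, 4:T, 5:F, 7:T. ✗
5: successors {3, 4, 5, 6}; □r there: 3:T, 4:T, 5:F, 6:F. ✗
6: successors {2, 3, 6, 7}; □r there: 2:F, 3:T, 6:F, 7:T. ✗
7: successors {2, 4, 7}; □r there: 2:F, 4:T, 7:T. ✗
— 1 world.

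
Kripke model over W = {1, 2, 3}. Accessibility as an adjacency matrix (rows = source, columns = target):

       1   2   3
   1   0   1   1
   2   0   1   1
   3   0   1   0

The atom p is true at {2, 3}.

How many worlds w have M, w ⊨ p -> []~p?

1

1: p is F, []~p is F. ✓
2: p is T, []~p is F. ✗
3: p is T, []~p is F. ✗
Satisfying worlds: {1}.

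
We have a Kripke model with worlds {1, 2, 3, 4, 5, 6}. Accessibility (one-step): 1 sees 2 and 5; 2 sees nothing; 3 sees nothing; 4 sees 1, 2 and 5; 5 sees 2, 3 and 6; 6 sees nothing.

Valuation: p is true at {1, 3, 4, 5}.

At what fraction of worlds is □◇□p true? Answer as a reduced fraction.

1/2

1: successors {2, 5}; ◇□p there: 2:F, 5:T. ✗
2: no successors, so □◇□p holds vacuously. ✓
3: no successors, so □◇□p holds vacuously. ✓
4: successors {1, 2, 5}; ◇□p there: 1:T, 2:F, 5:T. ✗
5: successors {2, 3, 6}; ◇□p there: 2:F, 3:F, 6:F. ✗
6: no successors, so □◇□p holds vacuously. ✓
That's 3 of 6 worlds, so 3/6 = 1/2.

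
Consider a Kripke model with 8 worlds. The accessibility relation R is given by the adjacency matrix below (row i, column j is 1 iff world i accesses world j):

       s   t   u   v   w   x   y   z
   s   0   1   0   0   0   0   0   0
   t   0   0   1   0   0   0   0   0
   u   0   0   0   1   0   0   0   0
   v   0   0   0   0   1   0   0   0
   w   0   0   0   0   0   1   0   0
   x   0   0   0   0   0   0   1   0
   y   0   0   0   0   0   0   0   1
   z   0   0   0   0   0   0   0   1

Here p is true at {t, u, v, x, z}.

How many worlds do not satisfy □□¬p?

s: successors {t}; □¬p there: t:F. ✗
t: successors {u}; □¬p there: u:F. ✗
u: successors {v}; □¬p there: v:T. ✓
v: successors {w}; □¬p there: w:F. ✗
w: successors {x}; □¬p there: x:T. ✓
x: successors {y}; □¬p there: y:F. ✗
y: successors {z}; □¬p there: z:F. ✗
z: successors {z}; □¬p there: z:F. ✗
Satisfying worlds: {u, w}.
So □□¬p fails at the other 6 worlds.

6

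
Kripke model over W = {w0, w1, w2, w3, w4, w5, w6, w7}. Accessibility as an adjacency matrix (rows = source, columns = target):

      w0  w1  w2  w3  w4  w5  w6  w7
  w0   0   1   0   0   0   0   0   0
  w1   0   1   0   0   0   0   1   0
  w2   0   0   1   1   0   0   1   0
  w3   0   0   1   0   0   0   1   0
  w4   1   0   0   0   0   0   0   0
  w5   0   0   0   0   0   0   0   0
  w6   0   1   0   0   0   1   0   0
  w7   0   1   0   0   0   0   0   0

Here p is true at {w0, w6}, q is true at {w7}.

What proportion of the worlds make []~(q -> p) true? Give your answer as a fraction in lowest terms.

w0: successors {w1}; ~(q -> p) there: w1:F. ✗
w1: successors {w1, w6}; ~(q -> p) there: w1:F, w6:F. ✗
w2: successors {w2, w3, w6}; ~(q -> p) there: w2:F, w3:F, w6:F. ✗
w3: successors {w2, w6}; ~(q -> p) there: w2:F, w6:F. ✗
w4: successors {w0}; ~(q -> p) there: w0:F. ✗
w5: no successors, so []~(q -> p) holds vacuously. ✓
w6: successors {w1, w5}; ~(q -> p) there: w1:F, w5:F. ✗
w7: successors {w1}; ~(q -> p) there: w1:F. ✗
That's 1 of 8 worlds, so 1/8.

1/8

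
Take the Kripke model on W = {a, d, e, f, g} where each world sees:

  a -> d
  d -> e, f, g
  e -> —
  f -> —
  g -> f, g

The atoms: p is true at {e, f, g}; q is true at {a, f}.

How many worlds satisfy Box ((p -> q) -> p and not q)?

2

a: successors {d}; (p -> q) -> p and not q there: d:F. ✗
d: successors {e, f, g}; (p -> q) -> p and not q there: e:T, f:F, g:T. ✗
e: no successors, so Box ((p -> q) -> p and not q) holds vacuously. ✓
f: no successors, so Box ((p -> q) -> p and not q) holds vacuously. ✓
g: successors {f, g}; (p -> q) -> p and not q there: f:F, g:T. ✗
Satisfying worlds: {e, f}.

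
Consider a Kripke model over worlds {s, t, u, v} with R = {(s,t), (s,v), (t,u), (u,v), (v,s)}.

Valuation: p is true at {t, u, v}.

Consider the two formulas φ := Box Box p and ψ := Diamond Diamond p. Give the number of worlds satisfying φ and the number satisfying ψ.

For Box Box p:
s: successors {t, v}; Box p there: t:T, v:F. ✗
t: successors {u}; Box p there: u:T. ✓
u: successors {v}; Box p there: v:F. ✗
v: successors {s}; Box p there: s:T. ✓
— 2 worlds.
For Diamond Diamond p:
s: successors {t, v}; Diamond p there: t:T, v:F. ✓
t: successors {u}; Diamond p there: u:T. ✓
u: successors {v}; Diamond p there: v:F. ✗
v: successors {s}; Diamond p there: s:T. ✓
— 3 worlds.

2 and 3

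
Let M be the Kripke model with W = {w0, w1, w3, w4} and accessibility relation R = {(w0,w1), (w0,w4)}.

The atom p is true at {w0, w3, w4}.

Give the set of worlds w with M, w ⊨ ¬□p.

{w0}

w0: □p is F. ✓
w1: □p is T. ✗
w3: □p is T. ✗
w4: □p is T. ✗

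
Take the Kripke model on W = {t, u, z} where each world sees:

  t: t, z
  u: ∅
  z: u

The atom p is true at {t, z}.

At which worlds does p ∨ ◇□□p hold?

{t, z}

t: p is T, ◇□□p is T. ✓
u: p is F, ◇□□p is F. ✗
z: p is T, ◇□□p is T. ✓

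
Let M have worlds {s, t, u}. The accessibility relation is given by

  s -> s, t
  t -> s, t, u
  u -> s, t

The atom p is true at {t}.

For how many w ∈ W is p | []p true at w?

1

s: p is F, []p is F. ✗
t: p is T, []p is F. ✓
u: p is F, []p is F. ✗
Satisfying worlds: {t}.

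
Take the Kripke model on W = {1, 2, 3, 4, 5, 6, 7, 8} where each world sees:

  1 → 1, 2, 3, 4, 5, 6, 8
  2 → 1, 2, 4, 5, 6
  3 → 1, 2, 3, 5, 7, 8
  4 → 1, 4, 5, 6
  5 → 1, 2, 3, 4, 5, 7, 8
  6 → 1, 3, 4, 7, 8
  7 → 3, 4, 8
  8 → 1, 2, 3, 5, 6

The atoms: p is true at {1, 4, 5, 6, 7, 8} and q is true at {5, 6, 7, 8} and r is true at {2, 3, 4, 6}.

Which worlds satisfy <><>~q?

{1, 2, 3, 4, 5, 6, 7, 8}

1: successors {1, 2, 3, 4, 5, 6, 8}; <>~q there: 1:T, 2:T, 3:T, 4:T, 5:T, 6:T, 8:T. ✓
2: successors {1, 2, 4, 5, 6}; <>~q there: 1:T, 2:T, 4:T, 5:T, 6:T. ✓
3: successors {1, 2, 3, 5, 7, 8}; <>~q there: 1:T, 2:T, 3:T, 5:T, 7:T, 8:T. ✓
4: successors {1, 4, 5, 6}; <>~q there: 1:T, 4:T, 5:T, 6:T. ✓
5: successors {1, 2, 3, 4, 5, 7, 8}; <>~q there: 1:T, 2:T, 3:T, 4:T, 5:T, 7:T, 8:T. ✓
6: successors {1, 3, 4, 7, 8}; <>~q there: 1:T, 3:T, 4:T, 7:T, 8:T. ✓
7: successors {3, 4, 8}; <>~q there: 3:T, 4:T, 8:T. ✓
8: successors {1, 2, 3, 5, 6}; <>~q there: 1:T, 2:T, 3:T, 5:T, 6:T. ✓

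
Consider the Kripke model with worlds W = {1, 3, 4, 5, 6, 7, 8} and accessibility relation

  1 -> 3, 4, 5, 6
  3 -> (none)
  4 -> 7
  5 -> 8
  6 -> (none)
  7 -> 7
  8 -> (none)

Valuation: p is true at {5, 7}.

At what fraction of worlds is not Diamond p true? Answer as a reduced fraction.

1: Diamond p is T. ✗
3: Diamond p is F. ✓
4: Diamond p is T. ✗
5: Diamond p is F. ✓
6: Diamond p is F. ✓
7: Diamond p is T. ✗
8: Diamond p is F. ✓
That's 4 of 7 worlds, so 4/7.

4/7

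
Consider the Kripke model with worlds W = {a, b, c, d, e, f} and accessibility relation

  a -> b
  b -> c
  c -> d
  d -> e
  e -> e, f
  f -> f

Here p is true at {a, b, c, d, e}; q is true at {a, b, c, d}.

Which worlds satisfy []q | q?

a: []q is T, q is T. ✓
b: []q is T, q is T. ✓
c: []q is T, q is T. ✓
d: []q is F, q is T. ✓
e: []q is F, q is F. ✗
f: []q is F, q is F. ✗

{a, b, c, d}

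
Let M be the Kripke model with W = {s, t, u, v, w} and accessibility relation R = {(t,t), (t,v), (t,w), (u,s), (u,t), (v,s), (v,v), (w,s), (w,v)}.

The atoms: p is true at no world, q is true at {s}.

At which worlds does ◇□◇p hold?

s: no successors, so ◇□◇p fails. ✗
t: successors {t, v, w}; □◇p there: t:F, v:F, w:F. ✗
u: successors {s, t}; □◇p there: s:T, t:F. ✓
v: successors {s, v}; □◇p there: s:T, v:F. ✓
w: successors {s, v}; □◇p there: s:T, v:F. ✓

{u, v, w}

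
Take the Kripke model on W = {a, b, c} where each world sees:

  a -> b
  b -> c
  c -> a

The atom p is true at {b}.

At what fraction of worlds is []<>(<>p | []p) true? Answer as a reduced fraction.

1/3

a: successors {b}; <>(<>p | []p) there: b:F. ✗
b: successors {c}; <>(<>p | []p) there: c:T. ✓
c: successors {a}; <>(<>p | []p) there: a:F. ✗
That's 1 of 3 worlds, so 1/3.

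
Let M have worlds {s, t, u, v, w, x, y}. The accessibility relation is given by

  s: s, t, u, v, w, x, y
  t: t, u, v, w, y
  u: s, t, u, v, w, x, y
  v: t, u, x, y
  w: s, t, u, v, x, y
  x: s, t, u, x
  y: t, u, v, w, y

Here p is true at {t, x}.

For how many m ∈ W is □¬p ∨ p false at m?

s: □¬p is F, p is F. ✗
t: □¬p is F, p is T. ✓
u: □¬p is F, p is F. ✗
v: □¬p is F, p is F. ✗
w: □¬p is F, p is F. ✗
x: □¬p is F, p is T. ✓
y: □¬p is F, p is F. ✗
Satisfying worlds: {t, x}.
So □¬p ∨ p fails at the other 5 worlds.

5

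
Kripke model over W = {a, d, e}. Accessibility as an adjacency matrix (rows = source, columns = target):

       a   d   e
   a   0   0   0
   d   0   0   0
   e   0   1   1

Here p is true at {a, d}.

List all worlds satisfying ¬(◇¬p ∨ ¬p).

a: ◇¬p ∨ ¬p is F. ✓
d: ◇¬p ∨ ¬p is F. ✓
e: ◇¬p ∨ ¬p is T. ✗

{a, d}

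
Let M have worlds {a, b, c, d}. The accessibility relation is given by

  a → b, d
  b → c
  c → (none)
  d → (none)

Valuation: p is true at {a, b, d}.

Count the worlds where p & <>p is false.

a: p is T, <>p is T. ✓
b: p is T, <>p is F. ✗
c: p is F, <>p is F. ✗
d: p is T, <>p is F. ✗
Satisfying worlds: {a}.
So p & <>p fails at the other 3 worlds.

3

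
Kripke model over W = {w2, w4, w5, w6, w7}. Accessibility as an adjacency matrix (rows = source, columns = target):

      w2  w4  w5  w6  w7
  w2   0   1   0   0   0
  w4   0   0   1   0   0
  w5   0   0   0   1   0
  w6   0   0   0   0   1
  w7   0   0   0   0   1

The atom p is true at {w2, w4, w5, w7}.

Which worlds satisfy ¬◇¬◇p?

w2: ◇¬◇p is F. ✓
w4: ◇¬◇p is T. ✗
w5: ◇¬◇p is F. ✓
w6: ◇¬◇p is F. ✓
w7: ◇¬◇p is F. ✓

{w2, w5, w6, w7}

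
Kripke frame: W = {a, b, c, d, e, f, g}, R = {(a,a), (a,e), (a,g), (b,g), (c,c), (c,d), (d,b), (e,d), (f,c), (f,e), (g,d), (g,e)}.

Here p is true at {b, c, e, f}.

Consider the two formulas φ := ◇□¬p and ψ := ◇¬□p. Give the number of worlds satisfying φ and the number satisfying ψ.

4 and 6

For ◇□¬p:
a: successors {a, e, g}; □¬p there: a:F, e:T, g:F. ✓
b: successors {g}; □¬p there: g:F. ✗
c: successors {c, d}; □¬p there: c:F, d:F. ✗
d: successors {b}; □¬p there: b:T. ✓
e: successors {d}; □¬p there: d:F. ✗
f: successors {c, e}; □¬p there: c:F, e:T. ✓
g: successors {d, e}; □¬p there: d:F, e:T. ✓
— 4 worlds.
For ◇¬□p:
a: successors {a, e, g}; ¬□p there: a:T, e:T, g:T. ✓
b: successors {g}; ¬□p there: g:T. ✓
c: successors {c, d}; ¬□p there: c:T, d:F. ✓
d: successors {b}; ¬□p there: b:T. ✓
e: successors {d}; ¬□p there: d:F. ✗
f: successors {c, e}; ¬□p there: c:T, e:T. ✓
g: successors {d, e}; ¬□p there: d:F, e:T. ✓
— 6 worlds.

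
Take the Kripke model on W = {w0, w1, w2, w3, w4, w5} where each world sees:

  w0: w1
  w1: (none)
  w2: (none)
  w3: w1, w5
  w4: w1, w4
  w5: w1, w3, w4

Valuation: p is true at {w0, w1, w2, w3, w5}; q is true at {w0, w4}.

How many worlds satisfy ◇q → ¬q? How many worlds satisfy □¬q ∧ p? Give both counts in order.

5 and 4

For ◇q → ¬q:
w0: ◇q is F, ¬q is F. ✓
w1: ◇q is F, ¬q is T. ✓
w2: ◇q is F, ¬q is T. ✓
w3: ◇q is F, ¬q is T. ✓
w4: ◇q is T, ¬q is F. ✗
w5: ◇q is T, ¬q is T. ✓
— 5 worlds.
For □¬q ∧ p:
w0: □¬q is T, p is T. ✓
w1: □¬q is T, p is T. ✓
w2: □¬q is T, p is T. ✓
w3: □¬q is T, p is T. ✓
w4: □¬q is F, p is F. ✗
w5: □¬q is F, p is T. ✗
— 4 worlds.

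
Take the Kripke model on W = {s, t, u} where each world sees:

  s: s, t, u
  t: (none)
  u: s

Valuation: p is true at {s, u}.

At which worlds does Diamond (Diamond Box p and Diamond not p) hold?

s: successors {s, t, u}; Diamond Box p and Diamond not p there: s:T, t:F, u:F. ✓
t: no successors, so Diamond (Diamond Box p and Diamond not p) fails. ✗
u: successors {s}; Diamond Box p and Diamond not p there: s:T. ✓

{s, u}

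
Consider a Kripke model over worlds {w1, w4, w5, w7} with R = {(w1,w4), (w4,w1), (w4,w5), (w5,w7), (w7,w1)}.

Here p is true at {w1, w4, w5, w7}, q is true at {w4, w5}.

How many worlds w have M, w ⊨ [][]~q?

1

w1: successors {w4}; []~q there: w4:F. ✗
w4: successors {w1, w5}; []~q there: w1:F, w5:T. ✗
w5: successors {w7}; []~q there: w7:T. ✓
w7: successors {w1}; []~q there: w1:F. ✗
Satisfying worlds: {w5}.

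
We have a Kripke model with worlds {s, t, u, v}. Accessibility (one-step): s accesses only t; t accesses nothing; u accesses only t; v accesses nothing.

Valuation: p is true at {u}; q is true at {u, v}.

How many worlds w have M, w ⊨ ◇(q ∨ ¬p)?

s: successors {t}; q ∨ ¬p there: t:T. ✓
t: no successors, so ◇(q ∨ ¬p) fails. ✗
u: successors {t}; q ∨ ¬p there: t:T. ✓
v: no successors, so ◇(q ∨ ¬p) fails. ✗
Satisfying worlds: {s, u}.

2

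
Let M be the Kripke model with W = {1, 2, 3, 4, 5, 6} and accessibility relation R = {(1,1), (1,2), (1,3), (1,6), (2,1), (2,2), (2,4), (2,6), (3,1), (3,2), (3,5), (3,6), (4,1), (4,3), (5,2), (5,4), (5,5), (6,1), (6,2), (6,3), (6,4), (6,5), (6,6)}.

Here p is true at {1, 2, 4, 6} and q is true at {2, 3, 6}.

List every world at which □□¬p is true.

1: successors {1, 2, 3, 6}; □¬p there: 1:F, 2:F, 3:F, 6:F. ✗
2: successors {1, 2, 4, 6}; □¬p there: 1:F, 2:F, 4:F, 6:F. ✗
3: successors {1, 2, 5, 6}; □¬p there: 1:F, 2:F, 5:F, 6:F. ✗
4: successors {1, 3}; □¬p there: 1:F, 3:F. ✗
5: successors {2, 4, 5}; □¬p there: 2:F, 4:F, 5:F. ✗
6: successors {1, 2, 3, 4, 5, 6}; □¬p there: 1:F, 2:F, 3:F, 4:F, 5:F, 6:F. ✗

∅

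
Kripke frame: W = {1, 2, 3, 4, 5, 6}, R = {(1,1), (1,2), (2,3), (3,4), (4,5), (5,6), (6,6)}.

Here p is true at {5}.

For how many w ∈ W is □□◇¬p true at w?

1: successors {1, 2}; □◇¬p there: 1:T, 2:T. ✓
2: successors {3}; □◇¬p there: 3:F. ✗
3: successors {4}; □◇¬p there: 4:T. ✓
4: successors {5}; □◇¬p there: 5:T. ✓
5: successors {6}; □◇¬p there: 6:T. ✓
6: successors {6}; □◇¬p there: 6:T. ✓
Satisfying worlds: {1, 3, 4, 5, 6}.

5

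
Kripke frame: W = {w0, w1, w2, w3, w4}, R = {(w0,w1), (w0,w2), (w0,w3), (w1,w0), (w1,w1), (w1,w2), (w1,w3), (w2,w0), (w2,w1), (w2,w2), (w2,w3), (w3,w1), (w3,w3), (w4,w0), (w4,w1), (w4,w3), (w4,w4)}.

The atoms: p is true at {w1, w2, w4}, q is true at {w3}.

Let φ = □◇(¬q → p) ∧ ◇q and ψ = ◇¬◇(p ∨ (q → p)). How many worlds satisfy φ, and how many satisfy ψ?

For □◇(¬q → p) ∧ ◇q:
w0: □◇(¬q → p) is T, ◇q is T. ✓
w1: □◇(¬q → p) is T, ◇q is T. ✓
w2: □◇(¬q → p) is T, ◇q is T. ✓
w3: □◇(¬q → p) is T, ◇q is T. ✓
w4: □◇(¬q → p) is T, ◇q is T. ✓
— 5 worlds.
For ◇¬◇(p ∨ (q → p)):
w0: successors {w1, w2, w3}; ¬◇(p ∨ (q → p)) there: w1:F, w2:F, w3:F. ✗
w1: successors {w0, w1, w2, w3}; ¬◇(p ∨ (q → p)) there: w0:F, w1:F, w2:F, w3:F. ✗
w2: successors {w0, w1, w2, w3}; ¬◇(p ∨ (q → p)) there: w0:F, w1:F, w2:F, w3:F. ✗
w3: successors {w1, w3}; ¬◇(p ∨ (q → p)) there: w1:F, w3:F. ✗
w4: successors {w0, w1, w3, w4}; ¬◇(p ∨ (q → p)) there: w0:F, w1:F, w3:F, w4:F. ✗
— 0 worlds.

5 and 0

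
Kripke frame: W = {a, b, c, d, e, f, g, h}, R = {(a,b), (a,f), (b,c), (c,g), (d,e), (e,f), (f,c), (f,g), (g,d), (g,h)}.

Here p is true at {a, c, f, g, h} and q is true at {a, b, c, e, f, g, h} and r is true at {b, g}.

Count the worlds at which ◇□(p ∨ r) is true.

6

a: successors {b, f}; □(p ∨ r) there: b:T, f:T. ✓
b: successors {c}; □(p ∨ r) there: c:T. ✓
c: successors {g}; □(p ∨ r) there: g:F. ✗
d: successors {e}; □(p ∨ r) there: e:T. ✓
e: successors {f}; □(p ∨ r) there: f:T. ✓
f: successors {c, g}; □(p ∨ r) there: c:T, g:F. ✓
g: successors {d, h}; □(p ∨ r) there: d:F, h:T. ✓
h: no successors, so ◇□(p ∨ r) fails. ✗
Satisfying worlds: {a, b, d, e, f, g}.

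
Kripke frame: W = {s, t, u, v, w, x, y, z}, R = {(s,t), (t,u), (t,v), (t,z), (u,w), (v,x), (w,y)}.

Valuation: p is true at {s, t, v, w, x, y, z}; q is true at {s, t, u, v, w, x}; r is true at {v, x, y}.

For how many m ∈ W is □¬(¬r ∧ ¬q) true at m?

7

s: successors {t}; ¬(¬r ∧ ¬q) there: t:T. ✓
t: successors {u, v, z}; ¬(¬r ∧ ¬q) there: u:T, v:T, z:F. ✗
u: successors {w}; ¬(¬r ∧ ¬q) there: w:T. ✓
v: successors {x}; ¬(¬r ∧ ¬q) there: x:T. ✓
w: successors {y}; ¬(¬r ∧ ¬q) there: y:T. ✓
x: no successors, so □¬(¬r ∧ ¬q) holds vacuously. ✓
y: no successors, so □¬(¬r ∧ ¬q) holds vacuously. ✓
z: no successors, so □¬(¬r ∧ ¬q) holds vacuously. ✓
Satisfying worlds: {s, u, v, w, x, y, z}.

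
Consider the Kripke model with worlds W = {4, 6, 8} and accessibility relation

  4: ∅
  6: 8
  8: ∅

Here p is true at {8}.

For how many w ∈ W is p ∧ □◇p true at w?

1

4: p is F, □◇p is T. ✗
6: p is F, □◇p is F. ✗
8: p is T, □◇p is T. ✓
Satisfying worlds: {8}.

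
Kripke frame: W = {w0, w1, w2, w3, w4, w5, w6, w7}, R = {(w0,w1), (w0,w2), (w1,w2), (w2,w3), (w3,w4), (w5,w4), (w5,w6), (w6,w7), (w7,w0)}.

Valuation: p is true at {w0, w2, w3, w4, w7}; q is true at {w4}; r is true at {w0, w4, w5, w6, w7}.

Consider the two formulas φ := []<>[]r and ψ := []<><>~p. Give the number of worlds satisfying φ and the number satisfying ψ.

For []<>[]r:
w0: successors {w1, w2}; <>[]r there: w1:F, w2:T. ✗
w1: successors {w2}; <>[]r there: w2:T. ✓
w2: successors {w3}; <>[]r there: w3:T. ✓
w3: successors {w4}; <>[]r there: w4:F. ✗
w4: no successors, so []<>[]r holds vacuously. ✓
w5: successors {w4, w6}; <>[]r there: w4:F, w6:T. ✗
w6: successors {w7}; <>[]r there: w7:F. ✗
w7: successors {w0}; <>[]r there: w0:F. ✗
— 3 worlds.
For []<><>~p:
w0: successors {w1, w2}; <><>~p there: w1:F, w2:F. ✗
w1: successors {w2}; <><>~p there: w2:F. ✗
w2: successors {w3}; <><>~p there: w3:F. ✗
w3: successors {w4}; <><>~p there: w4:F. ✗
w4: no successors, so []<><>~p holds vacuously. ✓
w5: successors {w4, w6}; <><>~p there: w4:F, w6:F. ✗
w6: successors {w7}; <><>~p there: w7:T. ✓
w7: successors {w0}; <><>~p there: w0:F. ✗
— 2 worlds.

3 and 2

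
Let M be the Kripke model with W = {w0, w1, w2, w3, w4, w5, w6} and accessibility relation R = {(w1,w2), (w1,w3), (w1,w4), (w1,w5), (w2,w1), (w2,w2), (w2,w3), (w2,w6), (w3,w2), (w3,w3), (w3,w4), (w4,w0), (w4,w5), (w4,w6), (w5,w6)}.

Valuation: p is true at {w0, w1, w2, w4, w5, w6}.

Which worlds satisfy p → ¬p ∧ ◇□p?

{w3}

w0: p is T, ¬p ∧ ◇□p is F. ✗
w1: p is T, ¬p ∧ ◇□p is F. ✗
w2: p is T, ¬p ∧ ◇□p is F. ✗
w3: p is F, ¬p ∧ ◇□p is T. ✓
w4: p is T, ¬p ∧ ◇□p is F. ✗
w5: p is T, ¬p ∧ ◇□p is F. ✗
w6: p is T, ¬p ∧ ◇□p is F. ✗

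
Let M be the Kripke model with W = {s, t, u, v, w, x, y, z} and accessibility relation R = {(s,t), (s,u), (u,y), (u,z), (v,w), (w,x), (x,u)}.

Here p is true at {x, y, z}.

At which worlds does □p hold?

s: successors {t, u}; p there: t:F, u:F. ✗
t: no successors, so □p holds vacuously. ✓
u: successors {y, z}; p there: y:T, z:T. ✓
v: successors {w}; p there: w:F. ✗
w: successors {x}; p there: x:T. ✓
x: successors {u}; p there: u:F. ✗
y: no successors, so □p holds vacuously. ✓
z: no successors, so □p holds vacuously. ✓

{t, u, w, y, z}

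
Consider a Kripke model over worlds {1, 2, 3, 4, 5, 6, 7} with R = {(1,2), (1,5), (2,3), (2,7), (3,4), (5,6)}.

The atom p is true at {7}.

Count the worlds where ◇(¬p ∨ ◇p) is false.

1: successors {2, 5}; ¬p ∨ ◇p there: 2:T, 5:T. ✓
2: successors {3, 7}; ¬p ∨ ◇p there: 3:T, 7:F. ✓
3: successors {4}; ¬p ∨ ◇p there: 4:T. ✓
4: no successors, so ◇(¬p ∨ ◇p) fails. ✗
5: successors {6}; ¬p ∨ ◇p there: 6:T. ✓
6: no successors, so ◇(¬p ∨ ◇p) fails. ✗
7: no successors, so ◇(¬p ∨ ◇p) fails. ✗
Satisfying worlds: {1, 2, 3, 5}.
So ◇(¬p ∨ ◇p) fails at the other 3 worlds.

3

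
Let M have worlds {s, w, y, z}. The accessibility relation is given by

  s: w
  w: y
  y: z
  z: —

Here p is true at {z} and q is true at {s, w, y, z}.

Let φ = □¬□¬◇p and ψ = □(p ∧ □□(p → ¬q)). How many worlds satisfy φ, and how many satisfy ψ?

For □¬□¬◇p:
s: successors {w}; ¬□¬◇p there: w:T. ✓
w: successors {y}; ¬□¬◇p there: y:F. ✗
y: successors {z}; ¬□¬◇p there: z:F. ✗
z: no successors, so □¬□¬◇p holds vacuously. ✓
— 2 worlds.
For □(p ∧ □□(p → ¬q)):
s: successors {w}; p ∧ □□(p → ¬q) there: w:F. ✗
w: successors {y}; p ∧ □□(p → ¬q) there: y:F. ✗
y: successors {z}; p ∧ □□(p → ¬q) there: z:T. ✓
z: no successors, so □(p ∧ □□(p → ¬q)) holds vacuously. ✓
— 2 worlds.

2 and 2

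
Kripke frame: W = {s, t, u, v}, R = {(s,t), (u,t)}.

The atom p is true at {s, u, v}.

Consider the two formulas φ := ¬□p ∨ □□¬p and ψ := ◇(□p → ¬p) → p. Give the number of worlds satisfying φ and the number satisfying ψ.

4 and 4

For ¬□p ∨ □□¬p:
s: ¬□p is T, □□¬p is T. ✓
t: ¬□p is F, □□¬p is T. ✓
u: ¬□p is T, □□¬p is T. ✓
v: ¬□p is F, □□¬p is T. ✓
— 4 worlds.
For ◇(□p → ¬p) → p:
s: ◇(□p → ¬p) is T, p is T. ✓
t: ◇(□p → ¬p) is F, p is F. ✓
u: ◇(□p → ¬p) is T, p is T. ✓
v: ◇(□p → ¬p) is F, p is T. ✓
— 4 worlds.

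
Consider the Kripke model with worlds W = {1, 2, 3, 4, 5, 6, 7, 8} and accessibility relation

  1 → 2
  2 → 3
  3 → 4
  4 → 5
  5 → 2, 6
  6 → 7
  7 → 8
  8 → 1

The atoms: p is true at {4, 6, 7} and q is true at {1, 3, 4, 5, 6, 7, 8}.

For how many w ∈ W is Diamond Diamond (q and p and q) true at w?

1: successors {2}; Diamond (q and p and q) there: 2:F. ✗
2: successors {3}; Diamond (q and p and q) there: 3:T. ✓
3: successors {4}; Diamond (q and p and q) there: 4:F. ✗
4: successors {5}; Diamond (q and p and q) there: 5:T. ✓
5: successors {2, 6}; Diamond (q and p and q) there: 2:F, 6:T. ✓
6: successors {7}; Diamond (q and p and q) there: 7:F. ✗
7: successors {8}; Diamond (q and p and q) there: 8:F. ✗
8: successors {1}; Diamond (q and p and q) there: 1:F. ✗
Satisfying worlds: {2, 4, 5}.

3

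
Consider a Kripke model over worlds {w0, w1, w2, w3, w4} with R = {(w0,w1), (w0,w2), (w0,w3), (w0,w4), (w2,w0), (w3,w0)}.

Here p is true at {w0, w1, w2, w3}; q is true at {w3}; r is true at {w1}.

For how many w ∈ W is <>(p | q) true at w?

w0: successors {w1, w2, w3, w4}; p | q there: w1:T, w2:T, w3:T, w4:F. ✓
w1: no successors, so <>(p | q) fails. ✗
w2: successors {w0}; p | q there: w0:T. ✓
w3: successors {w0}; p | q there: w0:T. ✓
w4: no successors, so <>(p | q) fails. ✗
Satisfying worlds: {w0, w2, w3}.

3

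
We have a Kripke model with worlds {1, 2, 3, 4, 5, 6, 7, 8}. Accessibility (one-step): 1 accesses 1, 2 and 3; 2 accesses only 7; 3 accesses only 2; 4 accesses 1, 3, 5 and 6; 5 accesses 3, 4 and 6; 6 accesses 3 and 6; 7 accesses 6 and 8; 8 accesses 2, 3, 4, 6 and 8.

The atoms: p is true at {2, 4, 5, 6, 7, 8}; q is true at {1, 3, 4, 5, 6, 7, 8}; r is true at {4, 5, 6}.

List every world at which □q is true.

1: successors {1, 2, 3}; q there: 1:T, 2:F, 3:T. ✗
2: successors {7}; q there: 7:T. ✓
3: successors {2}; q there: 2:F. ✗
4: successors {1, 3, 5, 6}; q there: 1:T, 3:T, 5:T, 6:T. ✓
5: successors {3, 4, 6}; q there: 3:T, 4:T, 6:T. ✓
6: successors {3, 6}; q there: 3:T, 6:T. ✓
7: successors {6, 8}; q there: 6:T, 8:T. ✓
8: successors {2, 3, 4, 6, 8}; q there: 2:F, 3:T, 4:T, 6:T, 8:T. ✗

{2, 4, 5, 6, 7}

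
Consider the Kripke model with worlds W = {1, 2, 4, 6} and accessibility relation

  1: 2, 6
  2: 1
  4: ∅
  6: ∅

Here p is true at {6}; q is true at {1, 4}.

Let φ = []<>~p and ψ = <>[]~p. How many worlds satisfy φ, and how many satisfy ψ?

3 and 1

For []<>~p:
1: successors {2, 6}; <>~p there: 2:T, 6:F. ✗
2: successors {1}; <>~p there: 1:T. ✓
4: no successors, so []<>~p holds vacuously. ✓
6: no successors, so []<>~p holds vacuously. ✓
— 3 worlds.
For <>[]~p:
1: successors {2, 6}; []~p there: 2:T, 6:T. ✓
2: successors {1}; []~p there: 1:F. ✗
4: no successors, so <>[]~p fails. ✗
6: no successors, so <>[]~p fails. ✗
— 1 world.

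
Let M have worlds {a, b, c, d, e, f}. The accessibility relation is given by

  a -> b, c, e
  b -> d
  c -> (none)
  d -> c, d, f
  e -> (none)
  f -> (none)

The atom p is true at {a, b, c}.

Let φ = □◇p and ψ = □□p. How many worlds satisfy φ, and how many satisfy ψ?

For □◇p:
a: successors {b, c, e}; ◇p there: b:F, c:F, e:F. ✗
b: successors {d}; ◇p there: d:T. ✓
c: no successors, so □◇p holds vacuously. ✓
d: successors {c, d, f}; ◇p there: c:F, d:T, f:F. ✗
e: no successors, so □◇p holds vacuously. ✓
f: no successors, so □◇p holds vacuously. ✓
— 4 worlds.
For □□p:
a: successors {b, c, e}; □p there: b:F, c:T, e:T. ✗
b: successors {d}; □p there: d:F. ✗
c: no successors, so □□p holds vacuously. ✓
d: successors {c, d, f}; □p there: c:T, d:F, f:T. ✗
e: no successors, so □□p holds vacuously. ✓
f: no successors, so □□p holds vacuously. ✓
— 3 worlds.

4 and 3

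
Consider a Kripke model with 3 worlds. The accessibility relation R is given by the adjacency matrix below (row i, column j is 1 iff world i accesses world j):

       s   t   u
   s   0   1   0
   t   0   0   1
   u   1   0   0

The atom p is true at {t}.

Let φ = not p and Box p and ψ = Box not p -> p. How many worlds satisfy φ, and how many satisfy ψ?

1 and 2

For not p and Box p:
s: not p is T, Box p is T. ✓
t: not p is F, Box p is F. ✗
u: not p is T, Box p is F. ✗
— 1 world.
For Box not p -> p:
s: Box not p is F, p is F. ✓
t: Box not p is T, p is T. ✓
u: Box not p is T, p is F. ✗
— 2 worlds.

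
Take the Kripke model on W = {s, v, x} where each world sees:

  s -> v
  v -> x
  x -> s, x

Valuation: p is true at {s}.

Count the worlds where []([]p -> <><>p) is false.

s: successors {v}; []p -> <><>p there: v:T. ✓
v: successors {x}; []p -> <><>p there: x:T. ✓
x: successors {s, x}; []p -> <><>p there: s:T, x:T. ✓
Satisfying worlds: {s, v, x}.
So []([]p -> <><>p) fails at the other 0 worlds.

0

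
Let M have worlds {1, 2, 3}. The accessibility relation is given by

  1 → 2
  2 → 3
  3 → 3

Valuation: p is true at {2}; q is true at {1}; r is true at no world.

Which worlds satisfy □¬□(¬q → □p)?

{1, 2, 3}

1: successors {2}; ¬□(¬q → □p) there: 2:T. ✓
2: successors {3}; ¬□(¬q → □p) there: 3:T. ✓
3: successors {3}; ¬□(¬q → □p) there: 3:T. ✓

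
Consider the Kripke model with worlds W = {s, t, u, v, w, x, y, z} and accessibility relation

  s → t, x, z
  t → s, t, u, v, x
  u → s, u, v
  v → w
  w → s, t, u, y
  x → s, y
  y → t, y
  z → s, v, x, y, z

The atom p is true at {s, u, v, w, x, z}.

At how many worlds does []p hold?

2

s: successors {t, x, z}; p there: t:F, x:T, z:T. ✗
t: successors {s, t, u, v, x}; p there: s:T, t:F, u:T, v:T, x:T. ✗
u: successors {s, u, v}; p there: s:T, u:T, v:T. ✓
v: successors {w}; p there: w:T. ✓
w: successors {s, t, u, y}; p there: s:T, t:F, u:T, y:F. ✗
x: successors {s, y}; p there: s:T, y:F. ✗
y: successors {t, y}; p there: t:F, y:F. ✗
z: successors {s, v, x, y, z}; p there: s:T, v:T, x:T, y:F, z:T. ✗
Satisfying worlds: {u, v}.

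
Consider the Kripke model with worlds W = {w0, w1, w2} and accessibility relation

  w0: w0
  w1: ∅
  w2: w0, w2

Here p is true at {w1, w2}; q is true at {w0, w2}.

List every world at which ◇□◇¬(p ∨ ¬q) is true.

w0: successors {w0}; □◇¬(p ∨ ¬q) there: w0:T. ✓
w1: no successors, so ◇□◇¬(p ∨ ¬q) fails. ✗
w2: successors {w0, w2}; □◇¬(p ∨ ¬q) there: w0:T, w2:T. ✓

{w0, w2}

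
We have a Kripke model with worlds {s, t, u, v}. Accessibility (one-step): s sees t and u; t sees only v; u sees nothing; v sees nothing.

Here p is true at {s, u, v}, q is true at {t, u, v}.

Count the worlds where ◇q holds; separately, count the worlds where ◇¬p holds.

2 and 1

For ◇q:
s: successors {t, u}; q there: t:T, u:T. ✓
t: successors {v}; q there: v:T. ✓
u: no successors, so ◇q fails. ✗
v: no successors, so ◇q fails. ✗
— 2 worlds.
For ◇¬p:
s: successors {t, u}; ¬p there: t:T, u:F. ✓
t: successors {v}; ¬p there: v:F. ✗
u: no successors, so ◇¬p fails. ✗
v: no successors, so ◇¬p fails. ✗
— 1 world.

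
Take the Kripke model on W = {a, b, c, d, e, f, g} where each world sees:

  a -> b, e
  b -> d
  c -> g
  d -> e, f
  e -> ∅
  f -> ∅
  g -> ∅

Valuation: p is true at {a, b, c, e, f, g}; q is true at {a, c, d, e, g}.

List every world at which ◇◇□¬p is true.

a: successors {b, e}; ◇□¬p there: b:F, e:F. ✗
b: successors {d}; ◇□¬p there: d:T. ✓
c: successors {g}; ◇□¬p there: g:F. ✗
d: successors {e, f}; ◇□¬p there: e:F, f:F. ✗
e: no successors, so ◇◇□¬p fails. ✗
f: no successors, so ◇◇□¬p fails. ✗
g: no successors, so ◇◇□¬p fails. ✗

{b}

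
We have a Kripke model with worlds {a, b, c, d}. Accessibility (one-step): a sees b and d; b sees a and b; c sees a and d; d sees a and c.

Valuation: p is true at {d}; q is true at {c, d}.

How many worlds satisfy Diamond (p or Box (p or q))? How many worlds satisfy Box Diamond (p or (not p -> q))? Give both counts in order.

For Diamond (p or Box (p or q)):
a: successors {b, d}; p or Box (p or q) there: b:F, d:T. ✓
b: successors {a, b}; p or Box (p or q) there: a:F, b:F. ✗
c: successors {a, d}; p or Box (p or q) there: a:F, d:T. ✓
d: successors {a, c}; p or Box (p or q) there: a:F, c:F. ✗
— 2 worlds.
For Box Diamond (p or (not p -> q)):
a: successors {b, d}; Diamond (p or (not p -> q)) there: b:F, d:T. ✗
b: successors {a, b}; Diamond (p or (not p -> q)) there: a:T, b:F. ✗
c: successors {a, d}; Diamond (p or (not p -> q)) there: a:T, d:T. ✓
d: successors {a, c}; Diamond (p or (not p -> q)) there: a:T, c:T. ✓
— 2 worlds.

2 and 2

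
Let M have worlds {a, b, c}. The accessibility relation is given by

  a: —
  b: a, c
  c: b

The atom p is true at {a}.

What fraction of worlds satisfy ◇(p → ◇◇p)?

2/3

a: no successors, so ◇(p → ◇◇p) fails. ✗
b: successors {a, c}; p → ◇◇p there: a:F, c:T. ✓
c: successors {b}; p → ◇◇p there: b:T. ✓
That's 2 of 3 worlds, so 2/3.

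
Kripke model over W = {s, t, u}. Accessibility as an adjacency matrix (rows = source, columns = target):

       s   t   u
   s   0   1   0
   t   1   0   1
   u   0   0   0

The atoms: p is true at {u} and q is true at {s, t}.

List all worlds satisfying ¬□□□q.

s: □□□q is T. ✗
t: □□□q is F. ✓
u: □□□q is T. ✗

{t}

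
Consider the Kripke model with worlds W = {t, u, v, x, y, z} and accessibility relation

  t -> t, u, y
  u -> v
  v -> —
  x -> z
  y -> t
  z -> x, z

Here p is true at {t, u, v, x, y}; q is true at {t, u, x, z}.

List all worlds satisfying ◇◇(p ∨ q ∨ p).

{t, x, y, z}

t: successors {t, u, y}; ◇(p ∨ q ∨ p) there: t:T, u:T, y:T. ✓
u: successors {v}; ◇(p ∨ q ∨ p) there: v:F. ✗
v: no successors, so ◇◇(p ∨ q ∨ p) fails. ✗
x: successors {z}; ◇(p ∨ q ∨ p) there: z:T. ✓
y: successors {t}; ◇(p ∨ q ∨ p) there: t:T. ✓
z: successors {x, z}; ◇(p ∨ q ∨ p) there: x:T, z:T. ✓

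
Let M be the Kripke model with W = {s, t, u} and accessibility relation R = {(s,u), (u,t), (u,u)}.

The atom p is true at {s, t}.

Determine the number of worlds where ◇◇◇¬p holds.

2

s: successors {u}; ◇◇¬p there: u:T. ✓
t: no successors, so ◇◇◇¬p fails. ✗
u: successors {t, u}; ◇◇¬p there: t:F, u:T. ✓
Satisfying worlds: {s, u}.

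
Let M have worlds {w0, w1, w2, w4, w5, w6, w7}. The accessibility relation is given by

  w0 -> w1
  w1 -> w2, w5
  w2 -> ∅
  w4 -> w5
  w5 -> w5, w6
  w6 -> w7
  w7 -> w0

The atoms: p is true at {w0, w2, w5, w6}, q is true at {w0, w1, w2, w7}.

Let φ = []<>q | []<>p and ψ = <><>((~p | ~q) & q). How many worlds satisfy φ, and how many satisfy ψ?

For []<>q | []<>p:
w0: []<>q is T, []<>p is T. ✓
w1: []<>q is F, []<>p is F. ✗
w2: []<>q is T, []<>p is T. ✓
w4: []<>q is F, []<>p is T. ✓
w5: []<>q is F, []<>p is F. ✗
w6: []<>q is T, []<>p is T. ✓
w7: []<>q is T, []<>p is F. ✓
— 5 worlds.
For <><>((~p | ~q) & q):
w0: successors {w1}; <>((~p | ~q) & q) there: w1:F. ✗
w1: successors {w2, w5}; <>((~p | ~q) & q) there: w2:F, w5:F. ✗
w2: no successors, so <><>((~p | ~q) & q) fails. ✗
w4: successors {w5}; <>((~p | ~q) & q) there: w5:F. ✗
w5: successors {w5, w6}; <>((~p | ~q) & q) there: w5:F, w6:T. ✓
w6: successors {w7}; <>((~p | ~q) & q) there: w7:F. ✗
w7: successors {w0}; <>((~p | ~q) & q) there: w0:T. ✓
— 2 worlds.

5 and 2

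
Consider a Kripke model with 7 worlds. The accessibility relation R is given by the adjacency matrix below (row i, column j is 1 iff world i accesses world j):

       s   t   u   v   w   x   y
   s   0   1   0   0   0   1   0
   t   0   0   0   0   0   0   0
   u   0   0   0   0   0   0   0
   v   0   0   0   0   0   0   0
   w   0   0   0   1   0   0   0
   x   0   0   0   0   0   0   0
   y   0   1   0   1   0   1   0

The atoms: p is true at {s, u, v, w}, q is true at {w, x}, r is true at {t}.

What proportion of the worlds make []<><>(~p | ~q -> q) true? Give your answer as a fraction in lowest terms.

s: successors {t, x}; <><>(~p | ~q -> q) there: t:F, x:F. ✗
t: no successors, so []<><>(~p | ~q -> q) holds vacuously. ✓
u: no successors, so []<><>(~p | ~q -> q) holds vacuously. ✓
v: no successors, so []<><>(~p | ~q -> q) holds vacuously. ✓
w: successors {v}; <><>(~p | ~q -> q) there: v:F. ✗
x: no successors, so []<><>(~p | ~q -> q) holds vacuously. ✓
y: successors {t, v, x}; <><>(~p | ~q -> q) there: t:F, v:F, x:F. ✗
That's 4 of 7 worlds, so 4/7.

4/7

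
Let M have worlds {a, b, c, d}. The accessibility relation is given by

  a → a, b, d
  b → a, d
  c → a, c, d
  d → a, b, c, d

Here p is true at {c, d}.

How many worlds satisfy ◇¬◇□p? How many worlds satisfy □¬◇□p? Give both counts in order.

For ◇¬◇□p:
a: successors {a, b, d}; ¬◇□p there: a:T, b:T, d:T. ✓
b: successors {a, d}; ¬◇□p there: a:T, d:T. ✓
c: successors {a, c, d}; ¬◇□p there: a:T, c:T, d:T. ✓
d: successors {a, b, c, d}; ¬◇□p there: a:T, b:T, c:T, d:T. ✓
— 4 worlds.
For □¬◇□p:
a: successors {a, b, d}; ¬◇□p there: a:T, b:T, d:T. ✓
b: successors {a, d}; ¬◇□p there: a:T, d:T. ✓
c: successors {a, c, d}; ¬◇□p there: a:T, c:T, d:T. ✓
d: successors {a, b, c, d}; ¬◇□p there: a:T, b:T, c:T, d:T. ✓
— 4 worlds.

4 and 4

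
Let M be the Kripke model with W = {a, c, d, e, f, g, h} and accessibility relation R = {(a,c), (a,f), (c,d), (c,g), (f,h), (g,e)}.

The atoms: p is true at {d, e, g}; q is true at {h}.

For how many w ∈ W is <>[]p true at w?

a: successors {c, f}; []p there: c:T, f:F. ✓
c: successors {d, g}; []p there: d:T, g:T. ✓
d: no successors, so <>[]p fails. ✗
e: no successors, so <>[]p fails. ✗
f: successors {h}; []p there: h:T. ✓
g: successors {e}; []p there: e:T. ✓
h: no successors, so <>[]p fails. ✗
Satisfying worlds: {a, c, f, g}.

4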